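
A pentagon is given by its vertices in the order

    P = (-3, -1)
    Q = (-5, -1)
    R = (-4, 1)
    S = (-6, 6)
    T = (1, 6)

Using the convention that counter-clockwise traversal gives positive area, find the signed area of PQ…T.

-27

Apply Gauss's area formula: 2A = Σ (x_i·y_{i+1} − x_{i+1}·y_i), indices taken mod 5.
Σ = (-2) + (-9) + (-18) + (-42) + (17) = -54
Signed area = Σ/2 = -27 (negative ⇒ clockwise traversal).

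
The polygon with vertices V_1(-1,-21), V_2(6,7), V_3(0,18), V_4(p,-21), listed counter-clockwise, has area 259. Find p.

-8

The doubled signed area Σ (x_i y_{i+1} − x_{i+1} y_i) is linear in p.
With p=0 it equals 206; the coefficient of p is -39 (from the two edges through V_4).
So -39·p + 206 = 2·259 = 518 ⇒ p = -8.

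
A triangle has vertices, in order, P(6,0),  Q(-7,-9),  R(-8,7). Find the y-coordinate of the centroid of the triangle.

-2/3

Apply the shoelace formula. First the cross-terms c_i = x_i·y_{i+1} − x_{i+1}·y_i:
  -54, -121, -42  ⇒  2A = -217, A = -108.5.
Then Σ (y_i + y_{i+1})·c_i = 434, so ȳ = 434 / (6·(-108.5)) = -2/3.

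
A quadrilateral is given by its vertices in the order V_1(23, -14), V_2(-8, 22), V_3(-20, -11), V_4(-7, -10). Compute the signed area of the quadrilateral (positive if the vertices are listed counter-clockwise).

Apply Gauss's area formula: 2A = Σ (x_i·y_{i+1} − x_{i+1}·y_i), indices taken mod 4.
Cross-terms: 394, 528, 123, 328  ⇒  Σ = 1373
Signed area = Σ/2 = 686.5 (positive ⇒ counter-clockwise traversal).

686.5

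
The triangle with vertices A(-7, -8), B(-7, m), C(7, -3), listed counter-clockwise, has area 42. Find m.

Write out the shoelace sum; only the two edges meeting at B involve m:
2·Area = [((-7)·m − (-7)·(-8)) + ((-7)·(-3) − 7·m)] + -77
       = -14·m + -112 = 84
⇒ m = -14.

-14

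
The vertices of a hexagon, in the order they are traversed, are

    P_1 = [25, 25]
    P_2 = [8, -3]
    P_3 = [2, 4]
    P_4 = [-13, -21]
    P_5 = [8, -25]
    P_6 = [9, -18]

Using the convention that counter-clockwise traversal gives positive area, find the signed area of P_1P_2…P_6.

511

P_1→P_2: (25)(-3) − (8)(25) = -275
P_2→P_3: (8)(4) − (2)(-3) = 38
P_3→P_4: (2)(-21) − (-13)(4) = 10
P_4→P_5: (-13)(-25) − (8)(-21) = 493
P_5→P_6: (8)(-18) − (9)(-25) = 81
P_6→P_1: (9)(25) − (25)(-18) = 675
Σ = 1022
Signed area = Σ/2 = 511 (positive ⇒ counter-clockwise traversal).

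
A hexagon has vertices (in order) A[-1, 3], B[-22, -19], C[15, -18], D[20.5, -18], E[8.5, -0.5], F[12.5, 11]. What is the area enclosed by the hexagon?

Apply Gauss's area formula: 2A = Σ (x_i·y_{i+1} − x_{i+1}·y_i), indices taken mod 6.
A→B: (-1)(-19) − (-22)(3) = 85
B→C: (-22)(-18) − (15)(-19) = 681
C→D: (15)(-18) − (20.5)(-18) = 99
D→E: (20.5)(-0.5) − (8.5)(-18) = 142.75
E→F: (8.5)(11) − (12.5)(-0.5) = 99.75
F→A: (12.5)(3) − (-1)(11) = 48.5
Σ = 1156
Area = |Σ|/2 = 578.

578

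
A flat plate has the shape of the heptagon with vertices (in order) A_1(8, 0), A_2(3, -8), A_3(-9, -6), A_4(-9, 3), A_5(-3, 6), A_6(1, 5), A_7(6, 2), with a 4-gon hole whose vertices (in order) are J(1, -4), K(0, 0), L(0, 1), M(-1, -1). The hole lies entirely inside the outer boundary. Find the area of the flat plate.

Outer boundary:
Apply the shoelace (surveyor's) formula: 2A = Σ (x_i·y_{i+1} − x_{i+1}·y_i), indices taken mod 7.
A_1→A_2: (8)(-8) − (3)(0) = -64
A_2→A_3: (3)(-6) − (-9)(-8) = -90
A_3→A_4: (-9)(3) − (-9)(-6) = -81
A_4→A_5: (-9)(6) − (-3)(3) = -45
A_5→A_6: (-3)(5) − (1)(6) = -21
A_6→A_7: (1)(2) − (6)(5) = -28
A_7→A_1: (6)(0) − (8)(2) = -16
Σ = -345
Area = |Σ|/2 = 172.5.
Hole:
Apply the shoelace formula: 2A = Σ (x_i·y_{i+1} − x_{i+1}·y_i), indices taken mod 4.
Σ = (0) + (0) + (1) + (5) = 6
Area = |Σ|/2 = 3.
Net area = 172.5 − 3 = 169.5.

169.5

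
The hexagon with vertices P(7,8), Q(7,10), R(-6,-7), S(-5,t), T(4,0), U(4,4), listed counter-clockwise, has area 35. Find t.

Write out the shoelace sum; only the two edges meeting at S involve t:
2·Area = [((-6)·t − (-5)·(-7)) + ((-5)·0 − 4·t)] + 45
       = -10·t + 10 = 70
⇒ t = -6.

-6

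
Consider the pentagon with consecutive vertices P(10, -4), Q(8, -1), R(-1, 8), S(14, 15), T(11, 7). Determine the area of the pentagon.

111.5

Σ = (22) + (63) + (-127) + (-67) + (-114) = -223
Area = |Σ|/2 = 111.5.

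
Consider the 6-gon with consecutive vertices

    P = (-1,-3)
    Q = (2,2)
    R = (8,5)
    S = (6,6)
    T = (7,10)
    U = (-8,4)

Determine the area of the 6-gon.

Apply the shoelace (surveyor's) formula: 2A = Σ (x_i·y_{i+1} − x_{i+1}·y_i), indices taken mod 6.
Σ = (4) + (-6) + (18) + (18) + (108) + (28) = 170
Area = |Σ|/2 = 85.

85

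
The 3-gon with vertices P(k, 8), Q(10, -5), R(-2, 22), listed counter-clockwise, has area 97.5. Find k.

-3

Write out the shoelace sum; only the two edges meeting at P involve k:
2·Area = [((-2)·8 − k·22) + (k·(-5) − 10·8)] + 210
       = -27·k + 114 = 195
⇒ k = -3.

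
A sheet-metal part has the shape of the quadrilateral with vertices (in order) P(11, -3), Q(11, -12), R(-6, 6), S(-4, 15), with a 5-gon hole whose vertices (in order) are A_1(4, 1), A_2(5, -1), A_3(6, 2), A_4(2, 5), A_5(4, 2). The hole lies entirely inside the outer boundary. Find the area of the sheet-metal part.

Outer boundary:
Apply the surveyor's formula: 2A = Σ (x_i·y_{i+1} − x_{i+1}·y_i), indices taken mod 4.
Σ = (-99) + (-6) + (-66) + (-153) = -324
Area = |Σ|/2 = 162.
Hole:
Cross-terms: -9, 16, 26, -16, -4  ⇒  Σ = 13
Area = |Σ|/2 = 6.5.
Net area = 162 − 6.5 = 155.5.

155.5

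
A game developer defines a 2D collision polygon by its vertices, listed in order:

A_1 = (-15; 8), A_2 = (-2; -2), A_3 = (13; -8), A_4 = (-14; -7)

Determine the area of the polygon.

Cross-terms: 46, 42, -203, -217  ⇒  Σ = -332
Area = |Σ|/2 = 166.

166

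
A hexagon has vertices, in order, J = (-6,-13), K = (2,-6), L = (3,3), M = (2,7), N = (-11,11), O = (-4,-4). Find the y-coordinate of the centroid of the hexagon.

137/158

Apply the shoelace (surveyor's) formula. First the cross-terms c_i = x_i·y_{i+1} − x_{i+1}·y_i:
  62, 24, 15, 99, 88, 28  ⇒  2A = 316, A = 158.
Then Σ (y_i + y_{i+1})·c_i = 822, so ȳ = 822 / (6·158) = 137/158.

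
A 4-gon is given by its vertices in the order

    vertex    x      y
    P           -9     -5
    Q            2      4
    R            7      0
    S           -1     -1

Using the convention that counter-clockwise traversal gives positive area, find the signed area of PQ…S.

Apply Gauss's area formula: 2A = Σ (x_i·y_{i+1} − x_{i+1}·y_i), indices taken mod 4.
Σ = (-26) + (-28) + (-7) + (-4) = -65
Signed area = Σ/2 = -32.5 (negative ⇒ clockwise traversal).

-32.5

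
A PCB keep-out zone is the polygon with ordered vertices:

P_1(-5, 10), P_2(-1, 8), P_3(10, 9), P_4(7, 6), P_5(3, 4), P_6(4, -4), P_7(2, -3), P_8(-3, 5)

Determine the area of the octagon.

74

Cross-terms: -30, -89, -3, 10, -28, -4, 1, -5  ⇒  Σ = -148
Area = |Σ|/2 = 74.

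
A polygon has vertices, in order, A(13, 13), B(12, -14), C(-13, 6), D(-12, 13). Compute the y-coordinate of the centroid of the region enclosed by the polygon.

Apply the shoelace (surveyor's) formula. First the cross-terms c_i = x_i·y_{i+1} − x_{i+1}·y_i:
  -338, -110, -97, -325  ⇒  2A = -870, A = -435.
Then Σ (y_i + y_{i+1})·c_i = -9075, so ȳ = -9075 / (6·(-435)) = 605/174.

605/174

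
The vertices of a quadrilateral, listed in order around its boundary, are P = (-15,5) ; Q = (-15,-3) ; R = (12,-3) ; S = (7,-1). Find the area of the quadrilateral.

Apply Gauss's area formula: 2A = Σ (x_i·y_{i+1} − x_{i+1}·y_i), indices taken mod 4.
Cross-terms: 120, 81, 9, 20  ⇒  Σ = 230
Area = |Σ|/2 = 115.

115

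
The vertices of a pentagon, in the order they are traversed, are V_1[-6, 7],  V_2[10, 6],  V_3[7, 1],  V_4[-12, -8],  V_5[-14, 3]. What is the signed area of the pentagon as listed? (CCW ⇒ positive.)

Σ = (-106) + (-32) + (-44) + (-148) + (-80) = -410
Signed area = Σ/2 = -205 (negative ⇒ clockwise traversal).

-205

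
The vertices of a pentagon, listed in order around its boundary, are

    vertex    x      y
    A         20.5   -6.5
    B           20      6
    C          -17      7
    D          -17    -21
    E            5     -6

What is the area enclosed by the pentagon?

Apply Gauss's area formula: 2A = Σ (x_i·y_{i+1} − x_{i+1}·y_i), indices taken mod 5.
A→B: (20.5)(6) − (20)(-6.5) = 253
B→C: (20)(7) − (-17)(6) = 242
C→D: (-17)(-21) − (-17)(7) = 476
D→E: (-17)(-6) − (5)(-21) = 207
E→A: (5)(-6.5) − (20.5)(-6) = 90.5
Σ = 1268.5
Area = |Σ|/2 = 634.25.

634.25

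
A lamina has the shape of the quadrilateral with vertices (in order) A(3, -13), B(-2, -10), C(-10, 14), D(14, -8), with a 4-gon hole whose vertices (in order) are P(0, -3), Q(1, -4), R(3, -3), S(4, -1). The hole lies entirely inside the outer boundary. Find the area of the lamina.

Outer boundary:
Apply Gauss's area formula: 2A = Σ (x_i·y_{i+1} − x_{i+1}·y_i), indices taken mod 4.
A→B: (3)(-10) − (-2)(-13) = -56
B→C: (-2)(14) − (-10)(-10) = -128
C→D: (-10)(-8) − (14)(14) = -116
D→A: (14)(-13) − (3)(-8) = -158
Σ = -458
Area = |Σ|/2 = 229.
Hole:
Apply the shoelace (surveyor's) formula: 2A = Σ (x_i·y_{i+1} − x_{i+1}·y_i), indices taken mod 4.
Σ = (3) + (9) + (9) + (-12) = 9
Area = |Σ|/2 = 4.5.
Net area = 229 − 4.5 = 224.5.

224.5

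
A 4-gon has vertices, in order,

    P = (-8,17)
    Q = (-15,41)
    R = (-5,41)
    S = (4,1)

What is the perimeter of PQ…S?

96

|PQ| = √((-7)² + (24)²) = √625 = 25
|QR| = √((10)² + (0)²) = √100 = 10
|RS| = √((9)² + (-40)²) = √1681 = 41
|SP| = √((-12)² + (16)²) = √400 = 20
Perimeter = 25 + 10 + 41 + 20 = 96.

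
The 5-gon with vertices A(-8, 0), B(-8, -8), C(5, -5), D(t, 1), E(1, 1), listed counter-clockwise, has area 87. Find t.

The doubled signed area Σ (x_i y_{i+1} − x_{i+1} y_i) is linear in t.
With t=0 it equals 156; the coefficient of t is 6 (from the two edges through D).
So 6·t + 156 = 2·87 = 174 ⇒ t = 3.

3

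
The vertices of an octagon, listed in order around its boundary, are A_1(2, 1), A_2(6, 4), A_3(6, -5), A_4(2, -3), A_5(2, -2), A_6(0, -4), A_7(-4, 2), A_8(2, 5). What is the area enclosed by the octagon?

Apply Gauss's area formula: 2A = Σ (x_i·y_{i+1} − x_{i+1}·y_i), indices taken mod 8.
A_1→A_2: (2)(4) − (6)(1) = 2
A_2→A_3: (6)(-5) − (6)(4) = -54
A_3→A_4: (6)(-3) − (2)(-5) = -8
A_4→A_5: (2)(-2) − (2)(-3) = 2
A_5→A_6: (2)(-4) − (0)(-2) = -8
A_6→A_7: (0)(2) − (-4)(-4) = -16
A_7→A_8: (-4)(5) − (2)(2) = -24
A_8→A_1: (2)(1) − (2)(5) = -8
Σ = -114
Area = |Σ|/2 = 57.

57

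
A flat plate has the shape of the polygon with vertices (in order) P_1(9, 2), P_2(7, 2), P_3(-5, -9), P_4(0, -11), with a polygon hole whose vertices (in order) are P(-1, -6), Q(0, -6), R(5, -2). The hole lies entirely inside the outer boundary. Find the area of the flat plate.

50.5

Outer boundary:
Σ = (4) + (-53) + (55) + (99) = 105
Area = |Σ|/2 = 52.5.
Hole:
Apply the surveyor's formula: 2A = Σ (x_i·y_{i+1} − x_{i+1}·y_i), indices taken mod 3.
Σ = (6) + (30) + (-32) = 4
Area = |Σ|/2 = 2.
Net area = 52.5 − 2 = 50.5.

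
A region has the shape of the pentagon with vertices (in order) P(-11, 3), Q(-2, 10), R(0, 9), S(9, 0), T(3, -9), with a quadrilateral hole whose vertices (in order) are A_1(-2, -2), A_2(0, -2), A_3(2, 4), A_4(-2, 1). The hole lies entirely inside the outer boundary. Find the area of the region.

175

Outer boundary:
Σ = (-104) + (-18) + (-81) + (-81) + (-90) = -374
Area = |Σ|/2 = 187.
Hole:
Apply the surveyor's formula: 2A = Σ (x_i·y_{i+1} − x_{i+1}·y_i), indices taken mod 4.
Cross-terms: 4, 4, 10, 6  ⇒  Σ = 24
Area = |Σ|/2 = 12.
Net area = 187 − 12 = 175.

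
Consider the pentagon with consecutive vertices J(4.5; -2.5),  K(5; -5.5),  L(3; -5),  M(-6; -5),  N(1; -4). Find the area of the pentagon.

10.625

Cross-terms: -12.25, -8.5, -45, 29, 15.5  ⇒  Σ = -21.25
Area = |Σ|/2 = 10.625.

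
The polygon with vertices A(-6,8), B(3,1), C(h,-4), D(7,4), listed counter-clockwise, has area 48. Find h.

10

The doubled signed area Σ (x_i y_{i+1} − x_{i+1} y_i) is linear in h.
With h=0 it equals 66; the coefficient of h is 3 (from the two edges through C).
So 3·h + 66 = 2·48 = 96 ⇒ h = 10.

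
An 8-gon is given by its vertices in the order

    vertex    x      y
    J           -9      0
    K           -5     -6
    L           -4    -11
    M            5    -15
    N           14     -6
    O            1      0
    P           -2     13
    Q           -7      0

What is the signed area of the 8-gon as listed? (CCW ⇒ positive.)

Σ = (54) + (31) + (115) + (180) + (6) + (13) + (91) + (0) = 490
Signed area = Σ/2 = 245 (positive ⇒ counter-clockwise traversal).

245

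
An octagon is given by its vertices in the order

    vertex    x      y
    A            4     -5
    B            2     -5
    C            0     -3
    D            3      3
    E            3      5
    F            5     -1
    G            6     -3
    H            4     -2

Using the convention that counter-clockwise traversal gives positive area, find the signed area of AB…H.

-25

Σ = (-10) + (-6) + (9) + (6) + (-28) + (-9) + (0) + (-12) = -50
Signed area = Σ/2 = -25 (negative ⇒ clockwise traversal).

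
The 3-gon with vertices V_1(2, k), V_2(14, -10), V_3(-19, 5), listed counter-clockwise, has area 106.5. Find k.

Write out the shoelace sum; only the two edges meeting at V_1 involve k:
2·Area = [((-19)·k − 2·5) + (2·(-10) − 14·k)] + -120
       = -33·k + -150 = 213
⇒ k = -11.

-11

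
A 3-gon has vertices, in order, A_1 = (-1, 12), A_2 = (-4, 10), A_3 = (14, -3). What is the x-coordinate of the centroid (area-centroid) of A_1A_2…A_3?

3

Apply the shoelace (surveyor's) formula. First the cross-terms c_i = x_i·y_{i+1} − x_{i+1}·y_i:
  38, -128, 165  ⇒  2A = 75, A = 37.5.
Then Σ (x_i + x_{i+1})·c_i = 675, so x̄ = 675 / (6·37.5) = 3.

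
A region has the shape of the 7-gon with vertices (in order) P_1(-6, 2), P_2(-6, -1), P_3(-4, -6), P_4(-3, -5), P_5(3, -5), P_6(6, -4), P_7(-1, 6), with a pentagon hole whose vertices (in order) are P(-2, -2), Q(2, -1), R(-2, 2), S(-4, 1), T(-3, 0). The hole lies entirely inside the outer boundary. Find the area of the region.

71.5

Outer boundary:
Apply the shoelace formula: 2A = Σ (x_i·y_{i+1} − x_{i+1}·y_i), indices taken mod 7.
P_1→P_2: (-6)(-1) − (-6)(2) = 18
P_2→P_3: (-6)(-6) − (-4)(-1) = 32
P_3→P_4: (-4)(-5) − (-3)(-6) = 2
P_4→P_5: (-3)(-5) − (3)(-5) = 30
P_5→P_6: (3)(-4) − (6)(-5) = 18
P_6→P_7: (6)(6) − (-1)(-4) = 32
P_7→P_1: (-1)(2) − (-6)(6) = 34
Σ = 166
Area = |Σ|/2 = 83.
Hole:
Apply the shoelace formula: 2A = Σ (x_i·y_{i+1} − x_{i+1}·y_i), indices taken mod 5.
Σ = (6) + (2) + (6) + (3) + (6) = 23
Area = |Σ|/2 = 11.5.
Net area = 83 − 11.5 = 71.5.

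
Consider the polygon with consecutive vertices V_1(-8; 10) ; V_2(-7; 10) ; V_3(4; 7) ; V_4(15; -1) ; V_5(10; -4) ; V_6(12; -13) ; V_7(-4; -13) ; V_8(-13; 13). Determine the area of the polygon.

397.5

Σ = (-10) + (-89) + (-109) + (-50) + (-82) + (-208) + (-221) + (-26) = -795
Area = |Σ|/2 = 397.5.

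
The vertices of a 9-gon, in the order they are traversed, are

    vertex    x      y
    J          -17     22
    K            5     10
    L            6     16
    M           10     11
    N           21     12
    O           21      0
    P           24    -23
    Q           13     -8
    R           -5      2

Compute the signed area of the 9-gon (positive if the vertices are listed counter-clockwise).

Σ = (-280) + (20) + (-94) + (-111) + (-252) + (-483) + (107) + (-14) + (-76) = -1183
Signed area = Σ/2 = -591.5 (negative ⇒ clockwise traversal).

-591.5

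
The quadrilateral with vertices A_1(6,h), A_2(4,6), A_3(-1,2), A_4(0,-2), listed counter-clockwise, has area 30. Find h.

1

Write out the shoelace sum; only the two edges meeting at A_1 involve h:
2·Area = [(0·h − 6·(-2)) + (6·6 − 4·h)] + 16
       = -4·h + 64 = 60
⇒ h = 1.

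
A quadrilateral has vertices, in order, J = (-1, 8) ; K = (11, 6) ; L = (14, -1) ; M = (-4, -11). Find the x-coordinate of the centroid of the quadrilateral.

Apply the surveyor's formula. First the cross-terms c_i = x_i·y_{i+1} − x_{i+1}·y_i:
  -94, -95, -158, -43  ⇒  2A = -390, A = -195.
Then Σ (x_i + x_{i+1})·c_i = -4680, so x̄ = -4680 / (6·(-195)) = 4.

4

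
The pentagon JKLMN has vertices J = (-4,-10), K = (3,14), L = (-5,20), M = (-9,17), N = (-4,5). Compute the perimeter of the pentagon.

|JK| = √((7)² + (24)²) = √625 = 25
|KL| = √((-8)² + (6)²) = √100 = 10
|LM| = √((-4)² + (-3)²) = √25 = 5
|MN| = √((5)² + (-12)²) = √169 = 13
|NJ| = √((0)² + (-15)²) = √225 = 15
Perimeter = 25 + 10 + 5 + 13 + 15 = 68.

68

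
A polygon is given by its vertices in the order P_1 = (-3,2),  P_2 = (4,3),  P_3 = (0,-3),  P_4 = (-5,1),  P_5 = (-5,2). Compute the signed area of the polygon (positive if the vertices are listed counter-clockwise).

-26.5

Apply Gauss's area formula: 2A = Σ (x_i·y_{i+1} − x_{i+1}·y_i), indices taken mod 5.
P_1→P_2: (-3)(3) − (4)(2) = -17
P_2→P_3: (4)(-3) − (0)(3) = -12
P_3→P_4: (0)(1) − (-5)(-3) = -15
P_4→P_5: (-5)(2) − (-5)(1) = -5
P_5→P_1: (-5)(2) − (-3)(2) = -4
Σ = -53
Signed area = Σ/2 = -26.5 (negative ⇒ clockwise traversal).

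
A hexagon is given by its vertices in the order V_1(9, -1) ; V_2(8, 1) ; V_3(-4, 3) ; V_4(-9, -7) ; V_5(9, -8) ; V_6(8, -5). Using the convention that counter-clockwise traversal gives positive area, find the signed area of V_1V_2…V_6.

Apply the surveyor's formula: 2A = Σ (x_i·y_{i+1} − x_{i+1}·y_i), indices taken mod 6.
V_1→V_2: (9)(1) − (8)(-1) = 17
V_2→V_3: (8)(3) − (-4)(1) = 28
V_3→V_4: (-4)(-7) − (-9)(3) = 55
V_4→V_5: (-9)(-8) − (9)(-7) = 135
V_5→V_6: (9)(-5) − (8)(-8) = 19
V_6→V_1: (8)(-1) − (9)(-5) = 37
Σ = 291
Signed area = Σ/2 = 145.5 (positive ⇒ counter-clockwise traversal).

145.5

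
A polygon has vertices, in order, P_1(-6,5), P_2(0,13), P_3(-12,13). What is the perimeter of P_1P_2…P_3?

|P_1P_2| = √((6)² + (8)²) = √100 = 10
|P_2P_3| = √((-12)² + (0)²) = √144 = 12
|P_3P_1| = √((6)² + (-8)²) = √100 = 10
Perimeter = 10 + 12 + 10 = 32.

32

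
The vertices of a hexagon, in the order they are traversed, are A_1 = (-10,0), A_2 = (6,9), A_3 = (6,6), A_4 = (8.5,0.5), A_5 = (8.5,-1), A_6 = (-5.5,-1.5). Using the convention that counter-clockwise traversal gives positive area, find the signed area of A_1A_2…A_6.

Apply Gauss's area formula: 2A = Σ (x_i·y_{i+1} − x_{i+1}·y_i), indices taken mod 6.
Cross-terms: -90, -18, -48, -12.75, -18.25, -15  ⇒  Σ = -202
Signed area = Σ/2 = -101 (negative ⇒ clockwise traversal).

-101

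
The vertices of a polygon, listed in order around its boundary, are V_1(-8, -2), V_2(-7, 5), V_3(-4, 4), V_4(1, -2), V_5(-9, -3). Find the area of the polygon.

Cross-terms: -54, -8, 4, -21, -6  ⇒  Σ = -85
Area = |Σ|/2 = 42.5.

42.5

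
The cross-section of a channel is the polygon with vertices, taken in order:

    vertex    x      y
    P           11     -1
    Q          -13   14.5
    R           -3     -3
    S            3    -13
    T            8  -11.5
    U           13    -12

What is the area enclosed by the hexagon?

259.5

Apply the shoelace formula: 2A = Σ (x_i·y_{i+1} − x_{i+1}·y_i), indices taken mod 6.
Σ = (146.5) + (82.5) + (48) + (69.5) + (53.5) + (119) = 519
Area = |Σ|/2 = 259.5.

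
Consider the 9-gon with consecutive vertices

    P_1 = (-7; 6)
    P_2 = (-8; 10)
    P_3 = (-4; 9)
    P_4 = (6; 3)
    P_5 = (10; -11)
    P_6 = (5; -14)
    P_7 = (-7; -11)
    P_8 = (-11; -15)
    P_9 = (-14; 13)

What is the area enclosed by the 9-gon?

408

Apply Gauss's area formula: 2A = Σ (x_i·y_{i+1} − x_{i+1}·y_i), indices taken mod 9.
Cross-terms: -22, -32, -66, -96, -85, -153, -16, -353, 7  ⇒  Σ = -816
Area = |Σ|/2 = 408.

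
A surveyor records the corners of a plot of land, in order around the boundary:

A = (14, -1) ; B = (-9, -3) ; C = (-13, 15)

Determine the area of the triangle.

211

Apply the shoelace formula: 2A = Σ (x_i·y_{i+1} − x_{i+1}·y_i), indices taken mod 3.
A→B: (14)(-3) − (-9)(-1) = -51
B→C: (-9)(15) − (-13)(-3) = -174
C→A: (-13)(-1) − (14)(15) = -197
Σ = -422
Area = |Σ|/2 = 211.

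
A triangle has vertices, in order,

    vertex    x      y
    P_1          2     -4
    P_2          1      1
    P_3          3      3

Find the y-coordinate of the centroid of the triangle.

Apply the surveyor's formula. First the cross-terms c_i = x_i·y_{i+1} − x_{i+1}·y_i:
  6, 0, -18  ⇒  2A = -12, A = -6.
Then Σ (y_i + y_{i+1})·c_i = 0, so ȳ = 0 / (6·(-6)) = 0.

0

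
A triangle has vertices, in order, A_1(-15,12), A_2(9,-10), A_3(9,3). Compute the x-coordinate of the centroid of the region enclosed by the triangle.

1

Apply the shoelace formula. First the cross-terms c_i = x_i·y_{i+1} − x_{i+1}·y_i:
  42, 117, 153  ⇒  2A = 312, A = 156.
Then Σ (x_i + x_{i+1})·c_i = 936, so x̄ = 936 / (6·156) = 1.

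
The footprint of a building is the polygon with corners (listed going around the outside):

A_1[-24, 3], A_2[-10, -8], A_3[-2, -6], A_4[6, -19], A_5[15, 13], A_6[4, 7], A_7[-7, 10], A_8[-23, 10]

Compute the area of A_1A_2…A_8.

Σ = (222) + (44) + (74) + (363) + (53) + (89) + (160) + (171) = 1176
Area = |Σ|/2 = 588.

588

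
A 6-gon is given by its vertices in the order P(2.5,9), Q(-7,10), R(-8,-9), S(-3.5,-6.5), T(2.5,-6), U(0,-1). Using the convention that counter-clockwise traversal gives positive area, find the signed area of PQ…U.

144.375

Apply the surveyor's formula: 2A = Σ (x_i·y_{i+1} − x_{i+1}·y_i), indices taken mod 6.
Σ = (88) + (143) + (20.5) + (37.25) + (-2.5) + (2.5) = 288.75
Signed area = Σ/2 = 144.375 (positive ⇒ counter-clockwise traversal).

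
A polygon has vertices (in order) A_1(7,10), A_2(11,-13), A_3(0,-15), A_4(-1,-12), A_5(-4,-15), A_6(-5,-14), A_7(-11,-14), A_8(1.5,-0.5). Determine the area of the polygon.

236

Apply Gauss's area formula: 2A = Σ (x_i·y_{i+1} − x_{i+1}·y_i), indices taken mod 8.
Σ = (-201) + (-165) + (-15) + (-33) + (-19) + (-84) + (26.5) + (18.5) = -472
Area = |Σ|/2 = 236.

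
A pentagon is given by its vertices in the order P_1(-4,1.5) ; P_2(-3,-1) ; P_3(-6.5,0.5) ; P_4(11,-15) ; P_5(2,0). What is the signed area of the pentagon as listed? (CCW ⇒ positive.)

Apply the shoelace (surveyor's) formula: 2A = Σ (x_i·y_{i+1} − x_{i+1}·y_i), indices taken mod 5.
P_1→P_2: (-4)(-1) − (-3)(1.5) = 8.5
P_2→P_3: (-3)(0.5) − (-6.5)(-1) = -8
P_3→P_4: (-6.5)(-15) − (11)(0.5) = 92
P_4→P_5: (11)(0) − (2)(-15) = 30
P_5→P_1: (2)(1.5) − (-4)(0) = 3
Σ = 125.5
Signed area = Σ/2 = 62.75 (positive ⇒ counter-clockwise traversal).

62.75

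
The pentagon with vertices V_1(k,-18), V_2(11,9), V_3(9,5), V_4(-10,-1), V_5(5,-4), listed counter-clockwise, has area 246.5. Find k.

Write out the shoelace sum; only the two edges meeting at V_1 involve k:
2·Area = [(5·(-18) − k·(-4)) + (k·9 − 11·(-18))] + 60
       = 13·k + 168 = 493
⇒ k = 25.

25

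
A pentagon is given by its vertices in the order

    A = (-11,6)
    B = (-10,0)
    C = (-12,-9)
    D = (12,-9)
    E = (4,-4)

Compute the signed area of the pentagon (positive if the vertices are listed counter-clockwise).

167

Σ = (60) + (90) + (216) + (-12) + (-20) = 334
Signed area = Σ/2 = 167 (positive ⇒ counter-clockwise traversal).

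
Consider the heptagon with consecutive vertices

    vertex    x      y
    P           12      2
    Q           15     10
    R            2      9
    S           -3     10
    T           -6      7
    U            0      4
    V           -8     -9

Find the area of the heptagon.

Apply Gauss's area formula: 2A = Σ (x_i·y_{i+1} − x_{i+1}·y_i), indices taken mod 7.
Σ = (90) + (115) + (47) + (39) + (-24) + (32) + (92) = 391
Area = |Σ|/2 = 195.5.

195.5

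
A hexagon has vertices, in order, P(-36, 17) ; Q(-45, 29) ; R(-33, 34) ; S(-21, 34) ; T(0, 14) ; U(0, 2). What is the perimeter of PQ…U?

|PQ| = √((-9)² + (12)²) = √225 = 15
|QR| = √((12)² + (5)²) = √169 = 13
|RS| = √((12)² + (0)²) = √144 = 12
|ST| = √((21)² + (-20)²) = √841 = 29
|TU| = √((0)² + (-12)²) = √144 = 12
|UP| = √((-36)² + (15)²) = √1521 = 39
Perimeter = 15 + 13 + 12 + 29 + 12 + 39 = 120.

120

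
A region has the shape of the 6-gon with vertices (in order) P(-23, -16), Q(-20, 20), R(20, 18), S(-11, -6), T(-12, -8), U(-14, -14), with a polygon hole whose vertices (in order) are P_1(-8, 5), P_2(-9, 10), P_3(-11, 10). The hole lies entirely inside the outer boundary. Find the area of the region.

Outer boundary:
Apply the surveyor's formula: 2A = Σ (x_i·y_{i+1} − x_{i+1}·y_i), indices taken mod 6.
Σ = (-780) + (-760) + (78) + (16) + (56) + (-98) = -1488
Area = |Σ|/2 = 744.
Hole:
Σ = (-35) + (20) + (25) = 10
Area = |Σ|/2 = 5.
Net area = 744 − 5 = 739.

739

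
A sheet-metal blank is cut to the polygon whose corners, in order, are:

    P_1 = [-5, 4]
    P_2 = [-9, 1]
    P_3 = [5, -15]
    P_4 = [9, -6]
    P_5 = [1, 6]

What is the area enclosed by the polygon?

Apply the shoelace formula: 2A = Σ (x_i·y_{i+1} − x_{i+1}·y_i), indices taken mod 5.
Cross-terms: 31, 130, 105, 60, 34  ⇒  Σ = 360
Area = |Σ|/2 = 180.

180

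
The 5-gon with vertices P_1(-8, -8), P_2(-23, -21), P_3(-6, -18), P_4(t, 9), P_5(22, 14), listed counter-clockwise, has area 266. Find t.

The doubled signed area Σ (x_i y_{i+1} − x_{i+1} y_i) is linear in t.
With t=0 it equals -44; the coefficient of t is 32 (from the two edges through P_4).
So 32·t + -44 = 2·266 = 532 ⇒ t = 18.

18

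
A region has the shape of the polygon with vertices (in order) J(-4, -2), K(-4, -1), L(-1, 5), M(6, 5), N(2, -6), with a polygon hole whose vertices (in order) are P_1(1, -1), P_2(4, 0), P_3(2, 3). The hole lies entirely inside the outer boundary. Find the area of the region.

61.5

Outer boundary:
Cross-terms: -4, -21, -35, -46, -28  ⇒  Σ = -134
Area = |Σ|/2 = 67.
Hole:
Σ = (4) + (12) + (-5) = 11
Area = |Σ|/2 = 5.5.
Net area = 67 − 5.5 = 61.5.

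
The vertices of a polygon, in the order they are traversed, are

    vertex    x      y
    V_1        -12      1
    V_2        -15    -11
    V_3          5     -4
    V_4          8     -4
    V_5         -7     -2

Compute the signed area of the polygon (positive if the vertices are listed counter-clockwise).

Apply the shoelace (surveyor's) formula: 2A = Σ (x_i·y_{i+1} − x_{i+1}·y_i), indices taken mod 5.
Σ = (147) + (115) + (12) + (-44) + (-31) = 199
Signed area = Σ/2 = 99.5 (positive ⇒ counter-clockwise traversal).

99.5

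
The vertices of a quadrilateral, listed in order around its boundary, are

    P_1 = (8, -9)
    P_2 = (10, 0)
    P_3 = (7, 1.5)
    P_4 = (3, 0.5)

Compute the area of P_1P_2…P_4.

Apply the shoelace (surveyor's) formula: 2A = Σ (x_i·y_{i+1} − x_{i+1}·y_i), indices taken mod 4.
Cross-terms: 90, 15, -1, -31  ⇒  Σ = 73
Area = |Σ|/2 = 36.5.

36.5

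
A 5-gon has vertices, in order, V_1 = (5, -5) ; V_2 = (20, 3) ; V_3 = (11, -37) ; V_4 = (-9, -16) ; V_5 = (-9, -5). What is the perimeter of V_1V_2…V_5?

|V_1V_2| = √((15)² + (8)²) = √289 = 17
|V_2V_3| = √((-9)² + (-40)²) = √1681 = 41
|V_3V_4| = √((-20)² + (21)²) = √841 = 29
|V_4V_5| = √((0)² + (11)²) = √121 = 11
|V_5V_1| = √((14)² + (0)²) = √196 = 14
Perimeter = 17 + 41 + 29 + 11 + 14 = 112.

112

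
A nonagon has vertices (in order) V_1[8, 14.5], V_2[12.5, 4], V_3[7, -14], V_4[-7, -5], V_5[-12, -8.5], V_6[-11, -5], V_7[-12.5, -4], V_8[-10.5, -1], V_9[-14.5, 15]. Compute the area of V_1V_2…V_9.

534.75

Apply Gauss's area formula: 2A = Σ (x_i·y_{i+1} − x_{i+1}·y_i), indices taken mod 9.
V_1→V_2: (8)(4) − (12.5)(14.5) = -149.25
V_2→V_3: (12.5)(-14) − (7)(4) = -203
V_3→V_4: (7)(-5) − (-7)(-14) = -133
V_4→V_5: (-7)(-8.5) − (-12)(-5) = -0.5
V_5→V_6: (-12)(-5) − (-11)(-8.5) = -33.5
V_6→V_7: (-11)(-4) − (-12.5)(-5) = -18.5
V_7→V_8: (-12.5)(-1) − (-10.5)(-4) = -29.5
V_8→V_9: (-10.5)(15) − (-14.5)(-1) = -172
V_9→V_1: (-14.5)(14.5) − (8)(15) = -330.25
Σ = -1069.5
Area = |Σ|/2 = 534.75.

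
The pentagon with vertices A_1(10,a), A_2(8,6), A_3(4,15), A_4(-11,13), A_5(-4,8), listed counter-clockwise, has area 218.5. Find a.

Write out the shoelace sum; only the two edges meeting at A_1 involve a:
2·Area = [((-4)·a − 10·8) + (10·6 − 8·a)] + 277
       = -12·a + 257 = 437
⇒ a = -15.

-15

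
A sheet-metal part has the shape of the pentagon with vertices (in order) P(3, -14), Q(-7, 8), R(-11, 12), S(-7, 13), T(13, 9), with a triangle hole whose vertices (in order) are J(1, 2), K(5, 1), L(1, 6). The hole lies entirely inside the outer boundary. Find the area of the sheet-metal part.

277

Outer boundary:
Apply the shoelace (surveyor's) formula: 2A = Σ (x_i·y_{i+1} − x_{i+1}·y_i), indices taken mod 5.
P→Q: (3)(8) − (-7)(-14) = -74
Q→R: (-7)(12) − (-11)(8) = 4
R→S: (-11)(13) − (-7)(12) = -59
S→T: (-7)(9) − (13)(13) = -232
T→P: (13)(-14) − (3)(9) = -209
Σ = -570
Area = |Σ|/2 = 285.
Hole:
Σ = (-9) + (29) + (-4) = 16
Area = |Σ|/2 = 8.
Net area = 285 − 8 = 277.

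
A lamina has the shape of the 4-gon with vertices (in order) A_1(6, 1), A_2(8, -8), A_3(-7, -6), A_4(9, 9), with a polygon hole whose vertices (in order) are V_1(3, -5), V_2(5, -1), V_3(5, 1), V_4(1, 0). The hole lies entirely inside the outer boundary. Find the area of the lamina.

94

Outer boundary:
Apply the shoelace formula: 2A = Σ (x_i·y_{i+1} − x_{i+1}·y_i), indices taken mod 4.
A_1→A_2: (6)(-8) − (8)(1) = -56
A_2→A_3: (8)(-6) − (-7)(-8) = -104
A_3→A_4: (-7)(9) − (9)(-6) = -9
A_4→A_1: (9)(1) − (6)(9) = -45
Σ = -214
Area = |Σ|/2 = 107.
Hole:
Apply the surveyor's formula: 2A = Σ (x_i·y_{i+1} − x_{i+1}·y_i), indices taken mod 4.
Cross-terms: 22, 10, -1, -5  ⇒  Σ = 26
Area = |Σ|/2 = 13.
Net area = 107 − 13 = 94.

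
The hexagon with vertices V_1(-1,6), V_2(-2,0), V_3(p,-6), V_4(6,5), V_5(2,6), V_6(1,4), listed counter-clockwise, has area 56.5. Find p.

Write out the shoelace sum; only the two edges meeting at V_3 involve p:
2·Area = [((-2)·(-6) − p·0) + (p·5 − 6·(-6))] + 50
       = 5·p + 98 = 113
⇒ p = 3.

3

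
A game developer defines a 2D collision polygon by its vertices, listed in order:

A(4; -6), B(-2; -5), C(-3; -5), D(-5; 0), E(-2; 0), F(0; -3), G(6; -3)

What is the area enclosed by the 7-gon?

31

Σ = (-32) + (-5) + (-25) + (0) + (6) + (18) + (-24) = -62
Area = |Σ|/2 = 31.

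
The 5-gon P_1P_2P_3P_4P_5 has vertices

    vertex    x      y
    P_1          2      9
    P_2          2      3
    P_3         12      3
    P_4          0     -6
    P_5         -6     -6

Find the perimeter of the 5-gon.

54

|P_1P_2| = √((0)² + (-6)²) = √36 = 6
|P_2P_3| = √((10)² + (0)²) = √100 = 10
|P_3P_4| = √((-12)² + (-9)²) = √225 = 15
|P_4P_5| = √((-6)² + (0)²) = √36 = 6
|P_5P_1| = √((8)² + (15)²) = √289 = 17
Perimeter = 6 + 10 + 15 + 6 + 17 = 54.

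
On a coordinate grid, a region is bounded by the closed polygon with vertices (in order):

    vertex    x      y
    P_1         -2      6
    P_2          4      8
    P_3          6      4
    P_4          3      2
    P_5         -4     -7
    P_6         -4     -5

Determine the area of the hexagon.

63.5

Σ = (-40) + (-32) + (0) + (-13) + (-8) + (-34) = -127
Area = |Σ|/2 = 63.5.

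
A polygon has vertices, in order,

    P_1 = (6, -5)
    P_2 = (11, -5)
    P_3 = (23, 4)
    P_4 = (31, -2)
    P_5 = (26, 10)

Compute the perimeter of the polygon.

|P_1P_2| = √((5)² + (0)²) = √25 = 5
|P_2P_3| = √((12)² + (9)²) = √225 = 15
|P_3P_4| = √((8)² + (-6)²) = √100 = 10
|P_4P_5| = √((-5)² + (12)²) = √169 = 13
|P_5P_1| = √((-20)² + (-15)²) = √625 = 25
Perimeter = 5 + 15 + 10 + 13 + 25 = 68.

68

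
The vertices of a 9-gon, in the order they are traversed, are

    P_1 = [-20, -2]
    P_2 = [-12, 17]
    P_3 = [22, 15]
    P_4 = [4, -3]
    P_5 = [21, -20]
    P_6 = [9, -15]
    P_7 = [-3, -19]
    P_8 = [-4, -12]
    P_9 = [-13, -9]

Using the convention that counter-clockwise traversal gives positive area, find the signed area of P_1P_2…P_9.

Σ = (-364) + (-554) + (-126) + (-17) + (-135) + (-216) + (-40) + (-120) + (-154) = -1726
Signed area = Σ/2 = -863 (negative ⇒ clockwise traversal).

-863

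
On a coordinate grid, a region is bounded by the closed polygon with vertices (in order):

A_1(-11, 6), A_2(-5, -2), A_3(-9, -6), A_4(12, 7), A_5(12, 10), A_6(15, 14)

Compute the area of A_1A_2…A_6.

Apply the shoelace formula: 2A = Σ (x_i·y_{i+1} − x_{i+1}·y_i), indices taken mod 6.
Σ = (52) + (12) + (9) + (36) + (18) + (244) = 371
Area = |Σ|/2 = 185.5.

185.5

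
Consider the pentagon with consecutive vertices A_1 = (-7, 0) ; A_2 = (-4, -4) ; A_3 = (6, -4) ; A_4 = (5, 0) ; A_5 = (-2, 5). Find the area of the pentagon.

Apply the surveyor's formula: 2A = Σ (x_i·y_{i+1} − x_{i+1}·y_i), indices taken mod 5.
Σ = (28) + (40) + (20) + (25) + (35) = 148
Area = |Σ|/2 = 74.

74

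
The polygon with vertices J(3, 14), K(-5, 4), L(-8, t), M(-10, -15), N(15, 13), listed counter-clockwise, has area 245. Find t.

-2

Write out the shoelace sum; only the two edges meeting at L involve t:
2·Area = [((-5)·t − (-8)·4) + ((-8)·(-15) − (-10)·t)] + 348
       = 5·t + 500 = 490
⇒ t = -2.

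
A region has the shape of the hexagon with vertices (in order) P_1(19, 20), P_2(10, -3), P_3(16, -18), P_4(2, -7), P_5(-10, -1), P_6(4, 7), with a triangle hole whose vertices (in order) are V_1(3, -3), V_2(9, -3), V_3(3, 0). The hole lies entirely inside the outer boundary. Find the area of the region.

319

Outer boundary:
Apply the surveyor's formula: 2A = Σ (x_i·y_{i+1} − x_{i+1}·y_i), indices taken mod 6.
Cross-terms: -257, -132, -76, -72, -66, -53  ⇒  Σ = -656
Area = |Σ|/2 = 328.
Hole:
Σ = (18) + (9) + (-9) = 18
Area = |Σ|/2 = 9.
Net area = 328 − 9 = 319.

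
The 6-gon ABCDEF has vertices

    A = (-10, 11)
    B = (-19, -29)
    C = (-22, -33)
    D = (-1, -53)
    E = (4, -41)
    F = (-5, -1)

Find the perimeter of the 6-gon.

|AB| = √((-9)² + (-40)²) = √1681 = 41
|BC| = √((-3)² + (-4)²) = √25 = 5
|CD| = √((21)² + (-20)²) = √841 = 29
|DE| = √((5)² + (12)²) = √169 = 13
|EF| = √((-9)² + (40)²) = √1681 = 41
|FA| = √((-5)² + (12)²) = √169 = 13
Perimeter = 41 + 5 + 29 + 13 + 41 + 13 = 142.

142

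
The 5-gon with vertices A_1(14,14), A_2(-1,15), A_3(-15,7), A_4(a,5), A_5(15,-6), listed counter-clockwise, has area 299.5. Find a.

-1

Write out the shoelace sum; only the two edges meeting at A_4 involve a:
2·Area = [((-15)·5 − a·7) + (a·(-6) − 15·5)] + 736
       = -13·a + 586 = 599
⇒ a = -1.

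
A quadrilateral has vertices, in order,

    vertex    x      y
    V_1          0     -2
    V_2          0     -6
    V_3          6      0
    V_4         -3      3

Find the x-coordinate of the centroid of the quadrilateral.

1.4

Apply Gauss's area formula. First the cross-terms c_i = x_i·y_{i+1} − x_{i+1}·y_i:
  0, 36, 18, 6  ⇒  2A = 60, A = 30.
Then Σ (x_i + x_{i+1})·c_i = 252, so x̄ = 252 / (6·30) = 1.4.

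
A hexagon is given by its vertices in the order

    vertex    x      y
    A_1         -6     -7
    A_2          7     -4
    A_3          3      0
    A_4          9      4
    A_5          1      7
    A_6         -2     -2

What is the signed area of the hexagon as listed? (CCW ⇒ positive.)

Apply the shoelace formula: 2A = Σ (x_i·y_{i+1} − x_{i+1}·y_i), indices taken mod 6.
A_1→A_2: (-6)(-4) − (7)(-7) = 73
A_2→A_3: (7)(0) − (3)(-4) = 12
A_3→A_4: (3)(4) − (9)(0) = 12
A_4→A_5: (9)(7) − (1)(4) = 59
A_5→A_6: (1)(-2) − (-2)(7) = 12
A_6→A_1: (-2)(-7) − (-6)(-2) = 2
Σ = 170
Signed area = Σ/2 = 85 (positive ⇒ counter-clockwise traversal).

85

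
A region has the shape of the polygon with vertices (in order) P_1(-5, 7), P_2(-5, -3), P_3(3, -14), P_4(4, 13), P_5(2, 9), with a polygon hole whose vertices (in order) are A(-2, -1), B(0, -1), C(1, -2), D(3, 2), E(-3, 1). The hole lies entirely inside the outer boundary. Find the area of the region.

134

Outer boundary:
Apply the shoelace (surveyor's) formula: 2A = Σ (x_i·y_{i+1} − x_{i+1}·y_i), indices taken mod 5.
Σ = (50) + (79) + (95) + (10) + (59) = 293
Area = |Σ|/2 = 146.5.
Hole:
Apply the shoelace (surveyor's) formula: 2A = Σ (x_i·y_{i+1} − x_{i+1}·y_i), indices taken mod 5.
Σ = (2) + (1) + (8) + (9) + (5) = 25
Area = |Σ|/2 = 12.5.
Net area = 146.5 − 12.5 = 134.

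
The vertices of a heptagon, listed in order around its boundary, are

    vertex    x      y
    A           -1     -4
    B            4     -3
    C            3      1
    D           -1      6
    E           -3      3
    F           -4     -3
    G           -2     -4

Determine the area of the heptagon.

Apply the shoelace formula: 2A = Σ (x_i·y_{i+1} − x_{i+1}·y_i), indices taken mod 7.
A→B: (-1)(-3) − (4)(-4) = 19
B→C: (4)(1) − (3)(-3) = 13
C→D: (3)(6) − (-1)(1) = 19
D→E: (-1)(3) − (-3)(6) = 15
E→F: (-3)(-3) − (-4)(3) = 21
F→G: (-4)(-4) − (-2)(-3) = 10
G→A: (-2)(-4) − (-1)(-4) = 4
Σ = 101
Area = |Σ|/2 = 50.5.

50.5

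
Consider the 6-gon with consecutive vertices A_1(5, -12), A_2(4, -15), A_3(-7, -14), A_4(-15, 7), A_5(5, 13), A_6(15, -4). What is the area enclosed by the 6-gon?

Σ = (-27) + (-161) + (-259) + (-230) + (-215) + (-160) = -1052
Area = |Σ|/2 = 526.

526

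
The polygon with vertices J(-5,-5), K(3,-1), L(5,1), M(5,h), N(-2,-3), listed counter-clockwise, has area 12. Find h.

Write out the shoelace sum; only the two edges meeting at M involve h:
2·Area = [(5·h − 5·1) + (5·(-3) − (-2)·h)] + 23
       = 7·h + 3 = 24
⇒ h = 3.

3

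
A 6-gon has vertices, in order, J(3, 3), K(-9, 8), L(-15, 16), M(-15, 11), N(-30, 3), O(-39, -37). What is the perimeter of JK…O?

|JK| = √((-12)² + (5)²) = √169 = 13
|KL| = √((-6)² + (8)²) = √100 = 10
|LM| = √((0)² + (-5)²) = √25 = 5
|MN| = √((-15)² + (-8)²) = √289 = 17
|NO| = √((-9)² + (-40)²) = √1681 = 41
|OJ| = √((42)² + (40)²) = √3364 = 58
Perimeter = 13 + 10 + 5 + 17 + 41 + 58 = 144.

144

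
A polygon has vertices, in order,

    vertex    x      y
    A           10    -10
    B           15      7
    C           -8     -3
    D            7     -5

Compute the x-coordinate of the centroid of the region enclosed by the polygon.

Apply the surveyor's formula. First the cross-terms c_i = x_i·y_{i+1} − x_{i+1}·y_i:
  220, 11, 61, -20  ⇒  2A = 272, A = 136.
Then Σ (x_i + x_{i+1})·c_i = 5176, so x̄ = 5176 / (6·136) = 647/102.

647/102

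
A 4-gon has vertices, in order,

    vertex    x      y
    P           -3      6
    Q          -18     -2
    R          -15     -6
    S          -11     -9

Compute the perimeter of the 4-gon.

44

|PQ| = √((-15)² + (-8)²) = √289 = 17
|QR| = √((3)² + (-4)²) = √25 = 5
|RS| = √((4)² + (-3)²) = √25 = 5
|SP| = √((8)² + (15)²) = √289 = 17
Perimeter = 17 + 5 + 5 + 17 = 44.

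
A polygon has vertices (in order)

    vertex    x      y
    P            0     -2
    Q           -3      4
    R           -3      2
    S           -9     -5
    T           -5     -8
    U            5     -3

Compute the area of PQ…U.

Apply Gauss's area formula: 2A = Σ (x_i·y_{i+1} − x_{i+1}·y_i), indices taken mod 6.
Σ = (-6) + (6) + (33) + (47) + (55) + (-10) = 125
Area = |Σ|/2 = 62.5.

62.5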